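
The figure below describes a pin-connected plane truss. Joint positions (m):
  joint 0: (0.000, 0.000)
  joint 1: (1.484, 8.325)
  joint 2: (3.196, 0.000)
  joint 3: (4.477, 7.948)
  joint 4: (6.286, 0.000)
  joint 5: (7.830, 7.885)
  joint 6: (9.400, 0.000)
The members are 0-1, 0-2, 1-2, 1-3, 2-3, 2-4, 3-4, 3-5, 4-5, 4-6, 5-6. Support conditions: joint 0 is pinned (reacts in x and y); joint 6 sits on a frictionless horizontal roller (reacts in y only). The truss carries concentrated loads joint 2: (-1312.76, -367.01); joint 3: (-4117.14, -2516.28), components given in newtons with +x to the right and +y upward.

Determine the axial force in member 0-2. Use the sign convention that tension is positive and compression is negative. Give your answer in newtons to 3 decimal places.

-4531.258

N=7 nodes, M=11 members, R=3 reactions → 2N=14, M+R=14
member 0 (0-1): L=8.4562, (cx,cy)=(0.1755,0.9845)
member 1 (0-2): L=3.1960, (cx,cy)=(1.0000,0.0000)
member 2 (1-2): L=8.4992, (cx,cy)=(0.2014,-0.9795)
member 3 (1-3): L=3.0167, (cx,cy)=(0.9922,-0.1250)
member 4 (2-3): L=8.0506, (cx,cy)=(0.1591,0.9873)
member 5 (2-4): L=3.0900, (cx,cy)=(1.0000,0.0000)
member 6 (3-4): L=8.1513, (cx,cy)=(0.2219,-0.9751)
member 7 (3-5): L=3.3536, (cx,cy)=(0.9998,-0.0188)
member 8 (4-5): L=8.0347, (cx,cy)=(0.1922,0.9814)
member 9 (4-6): L=3.1140, (cx,cy)=(1.0000,0.0000)
member 10 (5-6): L=8.0398, (cx,cy)=(0.1953,-0.9807)
solve A·x = −loads:
  F[0-1] = -5120.7034 N (compression)
  F[0-2] = -4531.2583 N (compression)
  F[1-2] = +5402.2253 N (tension)
  F[1-3] = -2002.5140 N (compression)
  F[2-3] = -4988.0356 N (compression)
  F[2-4] = -1336.6333 N (compression)
  F[3-4] = +2196.7717 N (tension)
  F[3-5] = +849.2566 N (tension)
  F[4-5] = -2182.6700 N (compression)
  F[4-6] = -429.6732 N (compression)
  F[5-6] = +2200.3054 N (tension)
  Rx@0 = +5429.9000 N
  Ry@0 = +5041.2346 N
  Ry@6 = -2157.9446 N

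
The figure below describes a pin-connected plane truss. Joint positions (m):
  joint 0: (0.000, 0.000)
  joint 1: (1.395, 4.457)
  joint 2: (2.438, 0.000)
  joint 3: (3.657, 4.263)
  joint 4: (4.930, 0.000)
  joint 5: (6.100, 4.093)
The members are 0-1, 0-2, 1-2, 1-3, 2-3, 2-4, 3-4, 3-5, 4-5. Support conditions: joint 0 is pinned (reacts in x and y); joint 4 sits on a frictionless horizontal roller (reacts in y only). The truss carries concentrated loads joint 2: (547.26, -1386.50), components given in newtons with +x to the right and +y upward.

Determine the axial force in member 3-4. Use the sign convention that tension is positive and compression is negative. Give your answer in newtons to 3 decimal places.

-715.574

N=6 nodes, M=9 members, R=3 reactions → 2N=12, M+R=12
member 0 (0-1): L=4.6702, (cx,cy)=(0.2987,0.9543)
member 1 (0-2): L=2.4380, (cx,cy)=(1.0000,0.0000)
member 2 (1-2): L=4.5774, (cx,cy)=(0.2279,-0.9737)
member 3 (1-3): L=2.2703, (cx,cy)=(0.9963,-0.0855)
member 4 (2-3): L=4.4339, (cx,cy)=(0.2749,0.9615)
member 5 (2-4): L=2.4920, (cx,cy)=(1.0000,0.0000)
member 6 (3-4): L=4.4490, (cx,cy)=(0.2861,-0.9582)
member 7 (3-5): L=2.4489, (cx,cy)=(0.9976,-0.0694)
member 8 (4-5): L=4.2569, (cx,cy)=(0.2748,0.9615)
solve A·x = −loads:
  F[0-1] = -734.3699 N (compression)
  F[0-2] = +766.6175 N (tension)
  F[1-2] = +754.2367 N (tension)
  F[1-3] = -392.6526 N (compression)
  F[2-3] = +678.2404 N (tension)
  F[2-4] = +204.7480 N (tension)
  F[3-4] = -715.5744 N (compression)
  F[3-5] = -0.0000 N (compression)
  F[4-5] = +0.0000 N (tension)
  Rx@0 = -547.2600 N
  Ry@0 = +700.8434 N
  Ry@4 = +685.6566 N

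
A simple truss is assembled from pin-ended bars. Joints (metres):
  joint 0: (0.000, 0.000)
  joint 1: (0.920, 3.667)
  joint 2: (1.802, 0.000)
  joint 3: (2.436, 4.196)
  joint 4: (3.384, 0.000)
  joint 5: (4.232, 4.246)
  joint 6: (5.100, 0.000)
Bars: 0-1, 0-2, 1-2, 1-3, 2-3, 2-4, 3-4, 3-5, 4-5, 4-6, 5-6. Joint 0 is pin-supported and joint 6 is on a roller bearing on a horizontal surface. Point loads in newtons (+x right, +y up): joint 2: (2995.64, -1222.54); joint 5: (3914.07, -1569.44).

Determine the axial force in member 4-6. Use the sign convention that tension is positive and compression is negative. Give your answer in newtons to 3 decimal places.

1020.697

N=7 nodes, M=11 members, R=3 reactions → 2N=14, M+R=14
member 0 (0-1): L=3.7806, (cx,cy)=(0.2433,0.9699)
member 1 (0-2): L=1.8020, (cx,cy)=(1.0000,0.0000)
member 2 (1-2): L=3.7716, (cx,cy)=(0.2339,-0.9723)
member 3 (1-3): L=1.6056, (cx,cy)=(0.9442,0.3295)
member 4 (2-3): L=4.2436, (cx,cy)=(0.1494,0.9888)
member 5 (2-4): L=1.5820, (cx,cy)=(1.0000,0.0000)
member 6 (3-4): L=4.3018, (cx,cy)=(0.2204,-0.9754)
member 7 (3-5): L=1.7967, (cx,cy)=(0.9996,0.0278)
member 8 (4-5): L=4.3299, (cx,cy)=(0.1958,0.9806)
member 9 (4-6): L=1.7160, (cx,cy)=(1.0000,0.0000)
member 10 (5-6): L=4.3338, (cx,cy)=(0.2003,-0.9797)
solve A·x = −loads:
  F[0-1] = +2269.1785 N (tension)
  F[0-2] = +6357.5176 N (tension)
  F[1-2] = -1905.6192 N (compression)
  F[1-3] = +1056.8340 N (tension)
  F[2-3] = +3110.2263 N (tension)
  F[2-4] = +2451.5711 N (tension)
  F[3-4] = -3446.3756 N (compression)
  F[3-5] = +2222.8549 N (tension)
  F[4-5] = +3428.0348 N (tension)
  F[4-6] = +1020.6966 N (tension)
  F[5-6] = -5096.2083 N (compression)
  Rx@0 = -6909.7100 N
  Ry@0 = -2200.9667 N
  Ry@6 = +4992.9467 N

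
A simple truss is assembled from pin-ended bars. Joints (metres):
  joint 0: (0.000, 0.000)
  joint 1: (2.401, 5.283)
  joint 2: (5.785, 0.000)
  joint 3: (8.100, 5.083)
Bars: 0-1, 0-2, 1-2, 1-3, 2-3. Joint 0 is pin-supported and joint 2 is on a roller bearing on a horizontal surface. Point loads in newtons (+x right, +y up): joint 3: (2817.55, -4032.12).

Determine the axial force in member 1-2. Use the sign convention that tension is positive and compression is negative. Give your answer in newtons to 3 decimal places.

-5047.064

N=4 nodes, M=5 members, R=3 reactions → 2N=8, M+R=8
member 0 (0-1): L=5.8030, (cx,cy)=(0.4138,0.9104)
member 1 (0-2): L=5.7850, (cx,cy)=(1.0000,0.0000)
member 2 (1-2): L=6.2739, (cx,cy)=(0.5394,-0.8421)
member 3 (1-3): L=5.7025, (cx,cy)=(0.9994,-0.0351)
member 4 (2-3): L=5.5853, (cx,cy)=(0.4145,0.9101)
solve A·x = −loads:
  F[0-1] = +4491.6900 N (tension)
  F[0-2] = +959.1087 N (tension)
  F[1-2] = -5047.0639 N (compression)
  F[1-3] = +4583.5431 N (tension)
  F[2-3] = -4253.9680 N (compression)
  Rx@0 = -2817.5500 N
  Ry@0 = -4089.1901 N
  Ry@2 = +8121.3101 N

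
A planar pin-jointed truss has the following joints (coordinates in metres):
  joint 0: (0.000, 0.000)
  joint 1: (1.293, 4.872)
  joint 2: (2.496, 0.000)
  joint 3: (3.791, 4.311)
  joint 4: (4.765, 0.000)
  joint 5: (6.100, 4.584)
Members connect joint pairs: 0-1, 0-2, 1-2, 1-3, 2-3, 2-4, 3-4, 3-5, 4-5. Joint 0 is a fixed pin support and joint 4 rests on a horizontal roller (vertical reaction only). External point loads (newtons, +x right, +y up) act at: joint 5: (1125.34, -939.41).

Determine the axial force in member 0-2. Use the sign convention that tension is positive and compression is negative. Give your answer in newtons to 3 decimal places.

N=6 nodes, M=9 members, R=3 reactions → 2N=12, M+R=12
member 0 (0-1): L=5.0407, (cx,cy)=(0.2565,0.9665)
member 1 (0-2): L=2.4960, (cx,cy)=(1.0000,0.0000)
member 2 (1-2): L=5.0183, (cx,cy)=(0.2397,-0.9708)
member 3 (1-3): L=2.5602, (cx,cy)=(0.9757,-0.2191)
member 4 (2-3): L=4.5013, (cx,cy)=(0.2877,0.9577)
member 5 (2-4): L=2.2690, (cx,cy)=(1.0000,0.0000)
member 6 (3-4): L=4.4197, (cx,cy)=(0.2204,-0.9754)
member 7 (3-5): L=2.3251, (cx,cy)=(0.9931,0.1174)
member 8 (4-5): L=4.7744, (cx,cy)=(0.2796,0.9601)
solve A·x = −loads:
  F[0-1] = +1392.3743 N (tension)
  F[0-2] = +768.1763 N (tension)
  F[1-2] = -1555.0597 N (compression)
  F[1-3] = +748.1261 N (tension)
  F[2-3] = +1576.3619 N (tension)
  F[2-4] = -58.1152 N (compression)
  F[3-4] = -1204.0922 N (compression)
  F[3-5] = +1458.9031 N (tension)
  F[4-5] = -1156.8512 N (compression)
  Rx@0 = -1125.3400 N
  Ry@0 = -1345.7861 N
  Ry@4 = +2285.1961 N

768.176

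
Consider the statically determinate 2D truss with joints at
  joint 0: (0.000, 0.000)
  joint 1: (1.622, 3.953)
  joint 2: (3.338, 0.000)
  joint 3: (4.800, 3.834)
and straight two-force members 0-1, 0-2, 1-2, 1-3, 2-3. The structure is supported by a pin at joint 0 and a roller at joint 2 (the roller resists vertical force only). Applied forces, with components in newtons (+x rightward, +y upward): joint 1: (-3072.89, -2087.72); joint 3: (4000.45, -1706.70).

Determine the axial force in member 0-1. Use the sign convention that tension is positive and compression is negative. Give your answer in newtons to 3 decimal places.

N=4 nodes, M=5 members, R=3 reactions → 2N=8, M+R=8
member 0 (0-1): L=4.2728, (cx,cy)=(0.3796,0.9251)
member 1 (0-2): L=3.3380, (cx,cy)=(1.0000,0.0000)
member 2 (1-2): L=4.3094, (cx,cy)=(0.3982,-0.9173)
member 3 (1-3): L=3.1802, (cx,cy)=(0.9993,-0.0374)
member 4 (2-3): L=4.1033, (cx,cy)=(0.3563,0.9344)
solve A·x = −loads:
  F[0-1] = +681.0758 N (tension)
  F[0-2] = +669.0184 N (tension)
  F[1-2] = -3150.0426 N (compression)
  F[1-3] = +4588.9922 N (tension)
  F[2-3] = -1642.7997 N (compression)
  Rx@0 = -927.5600 N
  Ry@0 = -630.0956 N
  Ry@2 = +4424.5156 N

681.076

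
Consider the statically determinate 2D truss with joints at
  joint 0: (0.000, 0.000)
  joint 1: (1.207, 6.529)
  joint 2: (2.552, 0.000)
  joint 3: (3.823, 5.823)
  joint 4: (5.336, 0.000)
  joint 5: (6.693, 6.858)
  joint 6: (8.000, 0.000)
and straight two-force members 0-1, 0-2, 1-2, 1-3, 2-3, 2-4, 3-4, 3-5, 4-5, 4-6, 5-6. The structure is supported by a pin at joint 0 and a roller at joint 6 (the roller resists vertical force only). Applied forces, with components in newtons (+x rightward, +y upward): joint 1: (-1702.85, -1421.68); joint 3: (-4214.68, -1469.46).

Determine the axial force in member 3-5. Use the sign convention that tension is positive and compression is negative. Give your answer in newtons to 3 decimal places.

1574.479

N=7 nodes, M=11 members, R=3 reactions → 2N=14, M+R=14
member 0 (0-1): L=6.6396, (cx,cy)=(0.1818,0.9833)
member 1 (0-2): L=2.5520, (cx,cy)=(1.0000,0.0000)
member 2 (1-2): L=6.6661, (cx,cy)=(0.2018,-0.9794)
member 3 (1-3): L=2.7096, (cx,cy)=(0.9655,-0.2606)
member 4 (2-3): L=5.9601, (cx,cy)=(0.2133,0.9770)
member 5 (2-4): L=2.7840, (cx,cy)=(1.0000,0.0000)
member 6 (3-4): L=6.0164, (cx,cy)=(0.2515,-0.9679)
member 7 (3-5): L=3.0509, (cx,cy)=(0.9407,0.3392)
member 8 (4-5): L=6.9910, (cx,cy)=(0.1941,0.9810)
member 9 (4-6): L=2.6640, (cx,cy)=(1.0000,0.0000)
member 10 (5-6): L=6.9814, (cx,cy)=(0.1872,-0.9823)
solve A·x = −loads:
  F[0-1] = -6540.9099 N (compression)
  F[0-2] = -4728.4761 N (compression)
  F[1-2] = +5266.6835 N (tension)
  F[1-3] = -568.4840 N (compression)
  F[2-3] = -5279.8161 N (compression)
  F[2-4] = -2539.9033 N (compression)
  F[3-4] = +4210.2210 N (tension)
  F[3-5] = +1574.4794 N (tension)
  F[4-5] = -4153.9202 N (compression)
  F[4-6] = -674.8039 N (compression)
  F[5-6] = +3604.5132 N (tension)
  Rx@0 = +5917.5300 N
  Ry@0 = +6431.9245 N
  Ry@6 = -3540.7845 N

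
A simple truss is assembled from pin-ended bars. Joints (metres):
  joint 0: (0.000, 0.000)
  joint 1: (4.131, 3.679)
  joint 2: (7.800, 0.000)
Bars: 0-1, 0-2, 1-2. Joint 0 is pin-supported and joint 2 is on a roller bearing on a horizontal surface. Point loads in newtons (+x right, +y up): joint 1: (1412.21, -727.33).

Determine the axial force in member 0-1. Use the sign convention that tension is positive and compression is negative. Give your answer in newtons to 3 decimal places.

487.118

N=3 nodes, M=3 members, R=3 reactions → 2N=6, M+R=6
member 0 (0-1): L=5.5317, (cx,cy)=(0.7468,0.6651)
member 1 (0-2): L=7.8000, (cx,cy)=(1.0000,0.0000)
member 2 (1-2): L=5.1958, (cx,cy)=(0.7061,-0.7081)
solve A·x = −loads:
  F[0-1] = +487.1176 N (tension)
  F[0-2] = +1048.4400 N (tension)
  F[1-2] = -1484.7400 N (compression)
  Rx@0 = -1412.2100 N
  Ry@0 = -323.9675 N
  Ry@2 = +1051.2975 N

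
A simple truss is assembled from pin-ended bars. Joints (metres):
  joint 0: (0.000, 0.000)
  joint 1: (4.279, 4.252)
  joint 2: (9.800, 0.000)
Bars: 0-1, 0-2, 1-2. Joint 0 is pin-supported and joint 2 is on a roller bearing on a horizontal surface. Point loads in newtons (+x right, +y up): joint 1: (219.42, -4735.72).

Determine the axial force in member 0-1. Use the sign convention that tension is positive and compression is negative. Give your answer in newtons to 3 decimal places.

N=3 nodes, M=3 members, R=3 reactions → 2N=6, M+R=6
member 0 (0-1): L=6.0324, (cx,cy)=(0.7093,0.7049)
member 1 (0-2): L=9.8000, (cx,cy)=(1.0000,0.0000)
member 2 (1-2): L=6.9686, (cx,cy)=(0.7923,-0.6102)
solve A·x = −loads:
  F[0-1] = -3649.9861 N (compression)
  F[0-2] = +2808.5054 N (tension)
  F[1-2] = -3544.8763 N (compression)
  Rx@0 = -219.4200 N
  Ry@0 = +2572.7486 N
  Ry@2 = +2162.9714 N

-3649.986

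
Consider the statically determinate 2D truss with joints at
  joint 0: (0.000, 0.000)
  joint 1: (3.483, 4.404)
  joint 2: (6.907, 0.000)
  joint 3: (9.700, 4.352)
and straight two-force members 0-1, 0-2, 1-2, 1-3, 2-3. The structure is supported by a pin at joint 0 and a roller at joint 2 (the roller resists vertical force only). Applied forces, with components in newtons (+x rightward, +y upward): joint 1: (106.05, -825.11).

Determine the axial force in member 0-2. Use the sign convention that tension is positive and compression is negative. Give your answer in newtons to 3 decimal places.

N=4 nodes, M=5 members, R=3 reactions → 2N=8, M+R=8
member 0 (0-1): L=5.6148, (cx,cy)=(0.6203,0.7843)
member 1 (0-2): L=6.9070, (cx,cy)=(1.0000,0.0000)
member 2 (1-2): L=5.5784, (cx,cy)=(0.6138,-0.7895)
member 3 (1-3): L=6.2172, (cx,cy)=(1.0000,-0.0084)
member 4 (2-3): L=5.1711, (cx,cy)=(0.5401,0.8416)
solve A·x = −loads:
  F[0-1] = -435.2806 N (compression)
  F[0-2] = +376.0631 N (tension)
  F[1-2] = -612.6886 N (compression)
  F[1-3] = +0.0000 N (tension)
  F[2-3] = -0.0000 N (compression)
  Rx@0 = -106.0500 N
  Ry@0 = +341.4120 N
  Ry@2 = +483.6980 N

376.063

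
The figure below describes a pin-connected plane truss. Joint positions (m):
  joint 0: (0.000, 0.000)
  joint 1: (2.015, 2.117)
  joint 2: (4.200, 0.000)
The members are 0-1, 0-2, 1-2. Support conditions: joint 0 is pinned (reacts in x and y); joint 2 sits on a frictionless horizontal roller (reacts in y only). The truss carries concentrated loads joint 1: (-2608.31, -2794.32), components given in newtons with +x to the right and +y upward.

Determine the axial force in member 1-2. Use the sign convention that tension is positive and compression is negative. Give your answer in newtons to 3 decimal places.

-37.215

N=3 nodes, M=3 members, R=3 reactions → 2N=6, M+R=6
member 0 (0-1): L=2.9227, (cx,cy)=(0.6894,0.7243)
member 1 (0-2): L=4.2000, (cx,cy)=(1.0000,0.0000)
member 2 (1-2): L=3.0424, (cx,cy)=(0.7182,-0.6958)
solve A·x = −loads:
  F[0-1] = -3821.9884 N (compression)
  F[0-2] = +26.7276 N (tension)
  F[1-2] = -37.2151 N (compression)
  Rx@0 = +2608.3100 N
  Ry@0 = +2768.4242 N
  Ry@2 = +25.8958 N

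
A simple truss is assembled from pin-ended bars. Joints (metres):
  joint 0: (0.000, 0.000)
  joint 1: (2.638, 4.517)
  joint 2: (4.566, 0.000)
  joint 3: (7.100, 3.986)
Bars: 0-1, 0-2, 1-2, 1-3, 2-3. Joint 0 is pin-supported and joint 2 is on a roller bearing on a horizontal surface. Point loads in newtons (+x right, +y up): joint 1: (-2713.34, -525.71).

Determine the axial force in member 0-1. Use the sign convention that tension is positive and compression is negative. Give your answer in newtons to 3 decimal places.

-3365.523

N=4 nodes, M=5 members, R=3 reactions → 2N=8, M+R=8
member 0 (0-1): L=5.2309, (cx,cy)=(0.5043,0.8635)
member 1 (0-2): L=4.5660, (cx,cy)=(1.0000,0.0000)
member 2 (1-2): L=4.9113, (cx,cy)=(0.3926,-0.9197)
member 3 (1-3): L=4.4935, (cx,cy)=(0.9930,-0.1182)
member 4 (2-3): L=4.7233, (cx,cy)=(0.5365,0.8439)
solve A·x = −loads:
  F[0-1] = -3365.5226 N (compression)
  F[0-2] = -1016.0708 N (compression)
  F[1-2] = +2588.2715 N (tension)
  F[1-3] = -0.0000 N (compression)
  F[2-3] = +0.0000 N (tension)
  Rx@0 = +2713.3400 N
  Ry@0 = +2906.2036 N
  Ry@2 = -2380.4936 N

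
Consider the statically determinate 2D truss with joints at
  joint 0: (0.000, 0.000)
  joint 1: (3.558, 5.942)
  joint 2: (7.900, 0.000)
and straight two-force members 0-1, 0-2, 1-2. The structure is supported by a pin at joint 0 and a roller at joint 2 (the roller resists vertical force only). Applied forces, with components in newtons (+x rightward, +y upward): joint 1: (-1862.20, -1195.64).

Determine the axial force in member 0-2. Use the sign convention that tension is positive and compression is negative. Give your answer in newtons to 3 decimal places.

-630.010

N=3 nodes, M=3 members, R=3 reactions → 2N=6, M+R=6
member 0 (0-1): L=6.9258, (cx,cy)=(0.5137,0.8580)
member 1 (0-2): L=7.9000, (cx,cy)=(1.0000,0.0000)
member 2 (1-2): L=7.3594, (cx,cy)=(0.5900,-0.8074)
solve A·x = −loads:
  F[0-1] = -2398.5107 N (compression)
  F[0-2] = -630.0103 N (compression)
  F[1-2] = +1067.8211 N (tension)
  Rx@0 = +1862.2000 N
  Ry@0 = +2057.8052 N
  Ry@2 = -862.1652 N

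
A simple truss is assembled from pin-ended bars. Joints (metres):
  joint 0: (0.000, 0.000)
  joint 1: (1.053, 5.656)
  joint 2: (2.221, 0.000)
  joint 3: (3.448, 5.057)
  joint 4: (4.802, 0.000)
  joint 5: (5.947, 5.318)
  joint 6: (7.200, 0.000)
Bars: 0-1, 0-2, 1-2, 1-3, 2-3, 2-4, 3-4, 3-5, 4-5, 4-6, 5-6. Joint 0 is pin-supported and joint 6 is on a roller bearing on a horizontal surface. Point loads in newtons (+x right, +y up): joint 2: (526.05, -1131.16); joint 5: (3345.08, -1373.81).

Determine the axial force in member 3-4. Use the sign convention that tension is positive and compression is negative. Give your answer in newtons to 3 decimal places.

-2465.979

N=7 nodes, M=11 members, R=3 reactions → 2N=14, M+R=14
member 0 (0-1): L=5.7532, (cx,cy)=(0.1830,0.9831)
member 1 (0-2): L=2.2210, (cx,cy)=(1.0000,0.0000)
member 2 (1-2): L=5.7753, (cx,cy)=(0.2022,-0.9793)
member 3 (1-3): L=2.4688, (cx,cy)=(0.9701,-0.2426)
member 4 (2-3): L=5.2037, (cx,cy)=(0.2358,0.9718)
member 5 (2-4): L=2.5810, (cx,cy)=(1.0000,0.0000)
member 6 (3-4): L=5.2351, (cx,cy)=(0.2586,-0.9660)
member 7 (3-5): L=2.5126, (cx,cy)=(0.9946,0.1039)
member 8 (4-5): L=5.4399, (cx,cy)=(0.2105,0.9776)
member 9 (4-6): L=2.3980, (cx,cy)=(1.0000,0.0000)
member 10 (5-6): L=5.4636, (cx,cy)=(0.2293,-0.9733)
solve A·x = −loads:
  F[0-1] = +1474.3083 N (tension)
  F[0-2] = +3601.2888 N (tension)
  F[1-2] = -1633.2527 N (compression)
  F[1-3] = +618.6345 N (tension)
  F[2-3] = +2809.8928 N (tension)
  F[2-4] = +2082.3794 N (tension)
  F[3-4] = -2465.9787 N (compression)
  F[3-5] = +1910.8322 N (tension)
  F[4-5] = +2436.6598 N (tension)
  F[4-6] = +931.7093 N (tension)
  F[5-6] = -4062.6534 N (compression)
  Rx@0 = -3871.1300 N
  Ry@0 = -1449.4036 N
  Ry@6 = +3954.3736 N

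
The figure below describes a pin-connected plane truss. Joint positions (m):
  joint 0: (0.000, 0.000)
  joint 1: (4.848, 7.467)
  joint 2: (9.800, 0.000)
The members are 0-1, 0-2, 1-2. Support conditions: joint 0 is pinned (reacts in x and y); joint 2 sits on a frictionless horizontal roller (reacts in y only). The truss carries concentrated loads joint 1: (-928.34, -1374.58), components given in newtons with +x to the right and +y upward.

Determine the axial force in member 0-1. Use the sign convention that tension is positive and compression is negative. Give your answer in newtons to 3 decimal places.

-1671.485

N=3 nodes, M=3 members, R=3 reactions → 2N=6, M+R=6
member 0 (0-1): L=8.9028, (cx,cy)=(0.5446,0.8387)
member 1 (0-2): L=9.8000, (cx,cy)=(1.0000,0.0000)
member 2 (1-2): L=8.9598, (cx,cy)=(0.5527,-0.8334)
solve A·x = −loads:
  F[0-1] = -1671.4851 N (compression)
  F[0-2] = -18.1328 N (compression)
  F[1-2] = +32.8082 N (tension)
  Rx@0 = +928.3400 N
  Ry@0 = +1401.9219 N
  Ry@2 = -27.3419 N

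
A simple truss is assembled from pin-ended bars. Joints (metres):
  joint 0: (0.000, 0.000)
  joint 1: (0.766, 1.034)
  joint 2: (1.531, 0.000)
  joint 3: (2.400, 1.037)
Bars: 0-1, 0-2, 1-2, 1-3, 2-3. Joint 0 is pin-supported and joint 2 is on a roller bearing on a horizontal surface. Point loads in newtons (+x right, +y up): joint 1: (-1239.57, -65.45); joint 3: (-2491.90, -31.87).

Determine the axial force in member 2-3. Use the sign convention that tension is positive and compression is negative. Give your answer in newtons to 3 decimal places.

-35.666

N=4 nodes, M=5 members, R=3 reactions → 2N=8, M+R=8
member 0 (0-1): L=1.2868, (cx,cy)=(0.5953,0.8035)
member 1 (0-2): L=1.5310, (cx,cy)=(1.0000,0.0000)
member 2 (1-2): L=1.2862, (cx,cy)=(0.5948,-0.8039)
member 3 (1-3): L=1.6340, (cx,cy)=(1.0000,0.0018)
member 4 (2-3): L=1.3530, (cx,cy)=(0.6423,0.7665)
solve A·x = −loads:
  F[0-1] = -3160.6060 N (compression)
  F[0-2] = -1850.0727 N (compression)
  F[1-2] = +3072.0904 N (tension)
  F[1-3] = -2468.9959 N (compression)
  F[2-3] = -35.6665 N (compression)
  Rx@0 = +3731.4700 N
  Ry@0 = +2539.6407 N
  Ry@2 = -2442.3207 N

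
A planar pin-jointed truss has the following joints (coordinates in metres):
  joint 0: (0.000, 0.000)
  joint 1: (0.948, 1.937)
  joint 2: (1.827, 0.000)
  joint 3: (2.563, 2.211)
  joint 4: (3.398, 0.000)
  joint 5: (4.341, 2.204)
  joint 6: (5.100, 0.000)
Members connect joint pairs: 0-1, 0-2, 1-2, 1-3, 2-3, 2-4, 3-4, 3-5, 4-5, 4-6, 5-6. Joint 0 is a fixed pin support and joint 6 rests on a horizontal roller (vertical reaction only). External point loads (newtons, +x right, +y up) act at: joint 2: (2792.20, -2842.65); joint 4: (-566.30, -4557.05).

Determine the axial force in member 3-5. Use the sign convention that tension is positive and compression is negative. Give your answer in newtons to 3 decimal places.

N=7 nodes, M=11 members, R=3 reactions → 2N=14, M+R=14
member 0 (0-1): L=2.1565, (cx,cy)=(0.4396,0.8982)
member 1 (0-2): L=1.8270, (cx,cy)=(1.0000,0.0000)
member 2 (1-2): L=2.1271, (cx,cy)=(0.4132,-0.9106)
member 3 (1-3): L=1.6381, (cx,cy)=(0.9859,0.1673)
member 4 (2-3): L=2.3303, (cx,cy)=(0.3158,0.9488)
member 5 (2-4): L=1.5710, (cx,cy)=(1.0000,0.0000)
member 6 (3-4): L=2.3634, (cx,cy)=(0.3533,-0.9355)
member 7 (3-5): L=1.7780, (cx,cy)=(1.0000,-0.0039)
member 8 (4-5): L=2.3973, (cx,cy)=(0.3934,0.9194)
member 9 (4-6): L=1.7020, (cx,cy)=(1.0000,0.0000)
member 10 (5-6): L=2.3310, (cx,cy)=(0.3256,-0.9455)
solve A·x = −loads:
  F[0-1] = -3724.2557 N (compression)
  F[0-2] = +3863.0555 N (tension)
  F[1-2] = +3127.6161 N (tension)
  F[1-3] = -2971.4636 N (compression)
  F[2-3] = -5.7250 N (compression)
  F[2-4] = +2365.1077 N (tension)
  F[3-4] = +550.2591 N (tension)
  F[3-5] = -3125.8394 N (compression)
  F[4-5] = +4396.7323 N (tension)
  F[4-6] = +1396.2927 N (tension)
  F[5-6] = -4288.2728 N (compression)
  Rx@0 = -2225.9000 N
  Ry@0 = +3345.1162 N
  Ry@6 = +4054.5838 N

-3125.839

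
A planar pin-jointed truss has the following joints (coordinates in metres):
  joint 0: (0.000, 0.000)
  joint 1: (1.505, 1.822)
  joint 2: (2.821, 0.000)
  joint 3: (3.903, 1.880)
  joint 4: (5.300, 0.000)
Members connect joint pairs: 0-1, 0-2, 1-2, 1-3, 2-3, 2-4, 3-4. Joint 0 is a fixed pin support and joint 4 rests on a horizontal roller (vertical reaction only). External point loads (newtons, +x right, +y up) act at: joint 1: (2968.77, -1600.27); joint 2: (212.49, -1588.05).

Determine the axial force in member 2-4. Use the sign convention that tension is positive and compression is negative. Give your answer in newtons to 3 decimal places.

N=5 nodes, M=7 members, R=3 reactions → 2N=10, M+R=10
member 0 (0-1): L=2.3632, (cx,cy)=(0.6368,0.7710)
member 1 (0-2): L=2.8210, (cx,cy)=(1.0000,0.0000)
member 2 (1-2): L=2.2476, (cx,cy)=(0.5855,-0.8107)
member 3 (1-3): L=2.3987, (cx,cy)=(0.9997,0.0242)
member 4 (2-3): L=2.1691, (cx,cy)=(0.4988,0.8667)
member 5 (2-4): L=2.4790, (cx,cy)=(1.0000,0.0000)
member 6 (3-4): L=2.3422, (cx,cy)=(0.5964,-0.8027)
solve A·x = −loads:
  F[0-1] = -1125.9007 N (compression)
  F[0-2] = +3898.2884 N (tension)
  F[1-2] = -995.8089 N (compression)
  F[1-3] = -3103.6367 N (compression)
  F[2-3] = +2763.6885 N (tension)
  F[2-4] = +1724.1529 N (tension)
  F[3-4] = -2890.7307 N (compression)
  Rx@0 = -3181.2600 N
  Ry@0 = +868.0569 N
  Ry@4 = +2320.2631 N

1724.153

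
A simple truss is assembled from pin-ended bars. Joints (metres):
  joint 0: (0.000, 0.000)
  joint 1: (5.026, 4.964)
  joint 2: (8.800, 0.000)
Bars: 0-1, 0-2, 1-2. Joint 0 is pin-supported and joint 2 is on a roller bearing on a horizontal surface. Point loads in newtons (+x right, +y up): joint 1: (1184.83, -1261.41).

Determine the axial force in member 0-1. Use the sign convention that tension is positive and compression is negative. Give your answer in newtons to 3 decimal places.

181.270

N=3 nodes, M=3 members, R=3 reactions → 2N=6, M+R=6
member 0 (0-1): L=7.0641, (cx,cy)=(0.7115,0.7027)
member 1 (0-2): L=8.8000, (cx,cy)=(1.0000,0.0000)
member 2 (1-2): L=6.2357, (cx,cy)=(0.6052,-0.7961)
solve A·x = −loads:
  F[0-1] = +181.2695 N (tension)
  F[0-2] = +1055.8601 N (tension)
  F[1-2] = -1744.5846 N (compression)
  Rx@0 = -1184.8300 N
  Ry@0 = -127.3790 N
  Ry@2 = +1388.7890 N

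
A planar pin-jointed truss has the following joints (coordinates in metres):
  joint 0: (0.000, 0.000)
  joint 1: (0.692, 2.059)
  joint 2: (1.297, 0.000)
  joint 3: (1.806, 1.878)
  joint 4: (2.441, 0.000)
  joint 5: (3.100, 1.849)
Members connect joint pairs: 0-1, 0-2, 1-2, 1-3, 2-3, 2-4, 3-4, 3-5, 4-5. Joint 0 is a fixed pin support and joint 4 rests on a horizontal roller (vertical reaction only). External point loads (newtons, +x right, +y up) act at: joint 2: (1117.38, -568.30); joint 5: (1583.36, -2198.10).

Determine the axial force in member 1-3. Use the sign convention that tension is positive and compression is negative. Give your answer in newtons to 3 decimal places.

1022.980

N=6 nodes, M=9 members, R=3 reactions → 2N=12, M+R=12
member 0 (0-1): L=2.1722, (cx,cy)=(0.3186,0.9479)
member 1 (0-2): L=1.2970, (cx,cy)=(1.0000,0.0000)
member 2 (1-2): L=2.1460, (cx,cy)=(0.2819,-0.9594)
member 3 (1-3): L=1.1286, (cx,cy)=(0.9871,-0.1604)
member 4 (2-3): L=1.9458, (cx,cy)=(0.2616,0.9652)
member 5 (2-4): L=1.1440, (cx,cy)=(1.0000,0.0000)
member 6 (3-4): L=1.9825, (cx,cy)=(0.3203,-0.9473)
member 7 (3-5): L=1.2943, (cx,cy)=(0.9997,-0.0224)
member 8 (4-5): L=1.9629, (cx,cy)=(0.3357,0.9420)
solve A·x = −loads:
  F[0-1] = +1610.3447 N (tension)
  F[0-2] = +2187.7250 N (tension)
  F[1-2] = -1761.9680 N (compression)
  F[1-3] = +1022.9798 N (tension)
  F[2-3] = +2340.2965 N (tension)
  F[2-4] = -38.5885 N (compression)
  F[3-4] = -2266.7958 N (compression)
  F[3-5] = +2348.6170 N (tension)
  F[4-5] = -2277.6726 N (compression)
  Rx@0 = -2700.7400 N
  Ry@0 = -1526.4422 N
  Ry@4 = +4292.8422 N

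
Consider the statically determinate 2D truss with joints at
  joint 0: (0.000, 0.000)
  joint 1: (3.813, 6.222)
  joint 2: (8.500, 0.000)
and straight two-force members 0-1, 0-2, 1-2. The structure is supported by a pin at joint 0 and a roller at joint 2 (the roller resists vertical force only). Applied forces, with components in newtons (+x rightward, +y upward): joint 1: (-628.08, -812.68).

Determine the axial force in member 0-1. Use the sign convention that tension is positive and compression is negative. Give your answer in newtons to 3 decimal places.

N=3 nodes, M=3 members, R=3 reactions → 2N=6, M+R=6
member 0 (0-1): L=7.2974, (cx,cy)=(0.5225,0.8526)
member 1 (0-2): L=8.5000, (cx,cy)=(1.0000,0.0000)
member 2 (1-2): L=7.7898, (cx,cy)=(0.6017,-0.7987)
solve A·x = −loads:
  F[0-1] = -1064.7937 N (compression)
  F[0-2] = -71.7106 N (compression)
  F[1-2] = +119.1833 N (tension)
  Rx@0 = +628.0800 N
  Ry@0 = +907.8759 N
  Ry@2 = -95.1959 N

-1064.794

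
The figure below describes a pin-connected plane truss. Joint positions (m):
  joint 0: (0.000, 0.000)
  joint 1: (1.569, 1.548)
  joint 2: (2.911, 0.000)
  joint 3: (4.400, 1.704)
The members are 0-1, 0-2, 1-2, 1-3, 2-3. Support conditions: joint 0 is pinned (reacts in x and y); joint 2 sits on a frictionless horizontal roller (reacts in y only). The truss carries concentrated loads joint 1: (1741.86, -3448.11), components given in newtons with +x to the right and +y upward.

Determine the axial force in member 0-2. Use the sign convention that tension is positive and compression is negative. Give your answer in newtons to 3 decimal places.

N=4 nodes, M=5 members, R=3 reactions → 2N=8, M+R=8
member 0 (0-1): L=2.2041, (cx,cy)=(0.7119,0.7023)
member 1 (0-2): L=2.9110, (cx,cy)=(1.0000,0.0000)
member 2 (1-2): L=2.0487, (cx,cy)=(0.6550,-0.7556)
member 3 (1-3): L=2.8353, (cx,cy)=(0.9985,0.0550)
member 4 (2-3): L=2.2629, (cx,cy)=(0.6580,0.7530)
solve A·x = −loads:
  F[0-1] = -944.4800 N (compression)
  F[0-2] = +2414.1924 N (tension)
  F[1-2] = -3685.5534 N (compression)
  F[1-3] = -0.0000 N (compression)
  F[2-3] = +0.0000 N (tension)
  Rx@0 = -1741.8600 N
  Ry@0 = +663.3337 N
  Ry@2 = +2784.7763 N

2414.192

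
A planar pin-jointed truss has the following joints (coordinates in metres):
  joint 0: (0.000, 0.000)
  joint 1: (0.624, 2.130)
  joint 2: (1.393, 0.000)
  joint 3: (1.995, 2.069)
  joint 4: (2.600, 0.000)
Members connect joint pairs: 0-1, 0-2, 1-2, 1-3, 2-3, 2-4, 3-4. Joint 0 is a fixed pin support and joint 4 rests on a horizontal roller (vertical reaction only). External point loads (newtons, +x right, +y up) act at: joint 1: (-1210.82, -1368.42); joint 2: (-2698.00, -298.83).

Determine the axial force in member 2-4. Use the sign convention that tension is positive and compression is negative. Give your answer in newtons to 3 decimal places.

N=5 nodes, M=7 members, R=3 reactions → 2N=10, M+R=10
member 0 (0-1): L=2.2195, (cx,cy)=(0.2811,0.9597)
member 1 (0-2): L=1.3930, (cx,cy)=(1.0000,0.0000)
member 2 (1-2): L=2.2646, (cx,cy)=(0.3396,-0.9406)
member 3 (1-3): L=1.3724, (cx,cy)=(0.9990,-0.0444)
member 4 (2-3): L=2.1548, (cx,cy)=(0.2794,0.9602)
member 5 (2-4): L=1.2070, (cx,cy)=(1.0000,0.0000)
member 6 (3-4): L=2.1556, (cx,cy)=(0.2807,-0.9598)
solve A·x = −loads:
  F[0-1] = -2261.8970 N (compression)
  F[0-2] = -3272.9065 N (compression)
  F[1-2] = +839.2149 N (tension)
  F[1-3] = +290.2133 N (tension)
  F[2-3] = -510.8581 N (compression)
  F[2-4] = -147.2049 N (compression)
  F[3-4] = +524.4971 N (tension)
  Rx@0 = +3908.8200 N
  Ry@0 = +2170.6663 N
  Ry@4 = -503.4163 N

-147.205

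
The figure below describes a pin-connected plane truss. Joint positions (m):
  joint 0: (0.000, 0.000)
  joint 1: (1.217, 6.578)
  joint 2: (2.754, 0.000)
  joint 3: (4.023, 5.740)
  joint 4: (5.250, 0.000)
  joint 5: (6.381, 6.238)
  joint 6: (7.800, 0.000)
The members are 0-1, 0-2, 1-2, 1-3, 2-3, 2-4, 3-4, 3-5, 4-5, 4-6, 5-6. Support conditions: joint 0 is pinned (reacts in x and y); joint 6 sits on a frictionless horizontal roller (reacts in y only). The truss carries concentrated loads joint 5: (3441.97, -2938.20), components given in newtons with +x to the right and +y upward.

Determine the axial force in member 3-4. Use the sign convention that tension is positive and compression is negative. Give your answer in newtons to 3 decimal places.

N=7 nodes, M=11 members, R=3 reactions → 2N=14, M+R=14
member 0 (0-1): L=6.6896, (cx,cy)=(0.1819,0.9833)
member 1 (0-2): L=2.7540, (cx,cy)=(1.0000,0.0000)
member 2 (1-2): L=6.7552, (cx,cy)=(0.2275,-0.9738)
member 3 (1-3): L=2.9285, (cx,cy)=(0.9582,-0.2862)
member 4 (2-3): L=5.8786, (cx,cy)=(0.2159,0.9764)
member 5 (2-4): L=2.4960, (cx,cy)=(1.0000,0.0000)
member 6 (3-4): L=5.8697, (cx,cy)=(0.2090,-0.9779)
member 7 (3-5): L=2.4100, (cx,cy)=(0.9784,0.2066)
member 8 (4-5): L=6.3397, (cx,cy)=(0.1784,0.9840)
member 9 (4-6): L=2.5500, (cx,cy)=(1.0000,0.0000)
member 10 (5-6): L=6.3974, (cx,cy)=(0.2218,-0.9751)
solve A·x = −loads:
  F[0-1] = +2255.8104 N (tension)
  F[0-2] = +3031.5855 N (tension)
  F[1-2] = -2584.0950 N (compression)
  F[1-3] = +1041.9113 N (tension)
  F[2-3] = +2577.0782 N (tension)
  F[2-4] = +1887.3209 N (tension)
  F[3-4] = -1849.0498 N (compression)
  F[3-5] = +1983.9948 N (tension)
  F[4-5] = +1837.6786 N (tension)
  F[4-6] = +1172.9536 N (tension)
  F[5-6] = -5288.0943 N (compression)
  Rx@0 = -3441.9700 N
  Ry@0 = -2218.1671 N
  Ry@6 = +5156.3671 N

-1849.050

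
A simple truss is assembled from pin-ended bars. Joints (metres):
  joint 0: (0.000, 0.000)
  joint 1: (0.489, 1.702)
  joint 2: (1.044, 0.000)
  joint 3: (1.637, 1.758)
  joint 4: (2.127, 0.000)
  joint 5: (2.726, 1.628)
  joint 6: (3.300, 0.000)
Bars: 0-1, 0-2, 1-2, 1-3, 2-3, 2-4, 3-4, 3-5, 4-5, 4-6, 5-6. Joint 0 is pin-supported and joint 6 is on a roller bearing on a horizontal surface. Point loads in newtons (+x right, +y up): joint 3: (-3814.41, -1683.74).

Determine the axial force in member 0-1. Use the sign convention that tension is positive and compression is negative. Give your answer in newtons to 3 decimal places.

N=7 nodes, M=11 members, R=3 reactions → 2N=14, M+R=14
member 0 (0-1): L=1.7709, (cx,cy)=(0.2761,0.9611)
member 1 (0-2): L=1.0440, (cx,cy)=(1.0000,0.0000)
member 2 (1-2): L=1.7902, (cx,cy)=(0.3100,-0.9507)
member 3 (1-3): L=1.1494, (cx,cy)=(0.9988,0.0487)
member 4 (2-3): L=1.8553, (cx,cy)=(0.3196,0.9475)
member 5 (2-4): L=1.0830, (cx,cy)=(1.0000,0.0000)
member 6 (3-4): L=1.8250, (cx,cy)=(0.2685,-0.9633)
member 7 (3-5): L=1.0967, (cx,cy)=(0.9929,-0.1185)
member 8 (4-5): L=1.7347, (cx,cy)=(0.3453,0.9385)
member 9 (4-6): L=1.1730, (cx,cy)=(1.0000,0.0000)
member 10 (5-6): L=1.7262, (cx,cy)=(0.3325,-0.9431)
solve A·x = −loads:
  F[0-1] = -2997.0754 N (compression)
  F[0-2] = -2986.8039 N (compression)
  F[1-2] = +2940.5849 N (tension)
  F[1-3] = -1741.3161 N (compression)
  F[2-3] = -2950.4676 N (compression)
  F[2-4] = -1132.1295 N (compression)
  F[3-4] = +1140.0554 N (tension)
  F[3-5] = +831.8991 N (tension)
  F[4-5] = -1170.1713 N (compression)
  F[4-6] = -421.9687 N (compression)
  F[5-6] = +1269.0135 N (tension)
  Rx@0 = +3814.4100 N
  Ry@0 = +2880.5432 N
  Ry@6 = -1196.8032 N

-2997.075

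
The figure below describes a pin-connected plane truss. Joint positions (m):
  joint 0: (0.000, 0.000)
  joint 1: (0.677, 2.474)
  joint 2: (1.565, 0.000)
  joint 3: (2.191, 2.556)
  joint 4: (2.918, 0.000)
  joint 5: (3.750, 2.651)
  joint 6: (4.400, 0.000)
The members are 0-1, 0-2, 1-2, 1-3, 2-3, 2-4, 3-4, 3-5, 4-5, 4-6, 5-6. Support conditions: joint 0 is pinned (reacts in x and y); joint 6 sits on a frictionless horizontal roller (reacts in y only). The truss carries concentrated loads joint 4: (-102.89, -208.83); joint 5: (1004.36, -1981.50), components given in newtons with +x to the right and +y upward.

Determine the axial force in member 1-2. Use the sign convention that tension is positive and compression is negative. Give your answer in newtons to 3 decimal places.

N=7 nodes, M=11 members, R=3 reactions → 2N=14, M+R=14
member 0 (0-1): L=2.5650, (cx,cy)=(0.2639,0.9645)
member 1 (0-2): L=1.5650, (cx,cy)=(1.0000,0.0000)
member 2 (1-2): L=2.6285, (cx,cy)=(0.3378,-0.9412)
member 3 (1-3): L=1.5162, (cx,cy)=(0.9985,0.0541)
member 4 (2-3): L=2.6315, (cx,cy)=(0.2379,0.9713)
member 5 (2-4): L=1.3530, (cx,cy)=(1.0000,0.0000)
member 6 (3-4): L=2.6574, (cx,cy)=(0.2736,-0.9618)
member 7 (3-5): L=1.5619, (cx,cy)=(0.9981,0.0608)
member 8 (4-5): L=2.7785, (cx,cy)=(0.2994,0.9541)
member 9 (4-6): L=1.4820, (cx,cy)=(1.0000,0.0000)
member 10 (5-6): L=2.7295, (cx,cy)=(0.2381,-0.9712)
solve A·x = −loads:
  F[0-1] = +250.9672 N (tension)
  F[0-2] = +835.2292 N (tension)
  F[1-2] = -248.5449 N (compression)
  F[1-3] = +150.4269 N (tension)
  F[2-3] = +240.8460 N (tension)
  F[2-4] = +693.9700 N (tension)
  F[3-4] = -234.4593 N (compression)
  F[3-5] = +272.1467 N (tension)
  F[4-5] = +455.2333 N (tension)
  F[4-6] = +596.4008 N (tension)
  F[5-6] = -2504.4464 N (compression)
  Rx@0 = -901.4700 N
  Ry@0 = -242.0676 N
  Ry@6 = +2432.3976 N

-248.545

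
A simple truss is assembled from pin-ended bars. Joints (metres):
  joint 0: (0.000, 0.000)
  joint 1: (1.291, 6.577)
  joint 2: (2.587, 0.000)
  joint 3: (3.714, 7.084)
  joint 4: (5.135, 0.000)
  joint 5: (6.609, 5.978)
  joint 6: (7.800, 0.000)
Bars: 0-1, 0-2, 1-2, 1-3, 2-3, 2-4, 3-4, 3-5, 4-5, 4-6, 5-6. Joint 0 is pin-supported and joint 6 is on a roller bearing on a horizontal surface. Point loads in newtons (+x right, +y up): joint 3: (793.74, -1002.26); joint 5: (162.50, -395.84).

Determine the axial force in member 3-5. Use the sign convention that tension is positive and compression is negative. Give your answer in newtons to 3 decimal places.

-468.678

N=7 nodes, M=11 members, R=3 reactions → 2N=14, M+R=14
member 0 (0-1): L=6.7025, (cx,cy)=(0.1926,0.9813)
member 1 (0-2): L=2.5870, (cx,cy)=(1.0000,0.0000)
member 2 (1-2): L=6.7035, (cx,cy)=(0.1933,-0.9811)
member 3 (1-3): L=2.4755, (cx,cy)=(0.9788,0.2048)
member 4 (2-3): L=7.1731, (cx,cy)=(0.1571,0.9876)
member 5 (2-4): L=2.5480, (cx,cy)=(1.0000,0.0000)
member 6 (3-4): L=7.2251, (cx,cy)=(0.1967,-0.9805)
member 7 (3-5): L=3.0991, (cx,cy)=(0.9341,-0.3569)
member 8 (4-5): L=6.1570, (cx,cy)=(0.2394,0.9709)
member 9 (4-6): L=2.6650, (cx,cy)=(1.0000,0.0000)
member 10 (5-6): L=6.0955, (cx,cy)=(0.1954,-0.9807)
solve A·x = −loads:
  F[0-1] = +264.9092 N (tension)
  F[0-2] = +905.2147 N (tension)
  F[1-2] = -244.0045 N (compression)
  F[1-3] = +100.3261 N (tension)
  F[2-3] = +242.4116 N (tension)
  F[2-4] = +819.9541 N (tension)
  F[3-4] = -1116.7581 N (compression)
  F[3-5] = -468.6781 N (compression)
  F[4-5] = +1127.7401 N (tension)
  F[4-6] = +330.3339 N (tension)
  F[5-6] = -1690.6347 N (compression)
  Rx@0 = -956.2400 N
  Ry@0 = -259.9486 N
  Ry@6 = +1658.0486 N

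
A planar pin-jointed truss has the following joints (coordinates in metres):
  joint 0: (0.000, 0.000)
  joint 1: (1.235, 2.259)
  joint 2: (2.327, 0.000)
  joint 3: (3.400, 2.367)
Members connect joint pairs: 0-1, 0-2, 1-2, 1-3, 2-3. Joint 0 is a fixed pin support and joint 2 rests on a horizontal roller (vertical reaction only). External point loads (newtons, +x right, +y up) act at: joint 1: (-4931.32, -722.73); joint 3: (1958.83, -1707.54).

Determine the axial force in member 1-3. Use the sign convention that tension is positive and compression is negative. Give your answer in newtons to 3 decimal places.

2799.593

N=4 nodes, M=5 members, R=3 reactions → 2N=8, M+R=8
member 0 (0-1): L=2.5745, (cx,cy)=(0.4797,0.8774)
member 1 (0-2): L=2.3270, (cx,cy)=(1.0000,0.0000)
member 2 (1-2): L=2.5091, (cx,cy)=(0.4352,-0.9003)
member 3 (1-3): L=2.1677, (cx,cy)=(0.9988,0.0498)
member 4 (2-3): L=2.5988, (cx,cy)=(0.4129,0.9108)
solve A·x = −loads:
  F[0-1] = -2674.2851 N (compression)
  F[0-2] = -1689.6473 N (compression)
  F[1-2] = +1958.4742 N (tension)
  F[1-3] = +2799.5927 N (tension)
  F[2-3] = -2027.9401 N (compression)
  Rx@0 = +2972.4900 N
  Ry@0 = +2346.5114 N
  Ry@2 = +83.7586 N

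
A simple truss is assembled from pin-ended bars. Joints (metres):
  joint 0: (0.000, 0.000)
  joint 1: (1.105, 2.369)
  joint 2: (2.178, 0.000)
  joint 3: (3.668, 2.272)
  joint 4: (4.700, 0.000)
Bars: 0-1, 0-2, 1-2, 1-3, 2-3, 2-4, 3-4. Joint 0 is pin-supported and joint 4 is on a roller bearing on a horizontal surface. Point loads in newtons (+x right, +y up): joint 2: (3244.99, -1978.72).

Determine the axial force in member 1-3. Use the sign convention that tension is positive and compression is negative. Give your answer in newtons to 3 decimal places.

-993.904

N=5 nodes, M=7 members, R=3 reactions → 2N=10, M+R=10
member 0 (0-1): L=2.6140, (cx,cy)=(0.4227,0.9063)
member 1 (0-2): L=2.1780, (cx,cy)=(1.0000,0.0000)
member 2 (1-2): L=2.6007, (cx,cy)=(0.4126,-0.9109)
member 3 (1-3): L=2.5648, (cx,cy)=(0.9993,-0.0378)
member 4 (2-3): L=2.7170, (cx,cy)=(0.5484,0.8362)
member 5 (2-4): L=2.5220, (cx,cy)=(1.0000,0.0000)
member 6 (3-4): L=2.4954, (cx,cy)=(0.4136,-0.9105)
solve A·x = −loads:
  F[0-1] = -1171.5967 N (compression)
  F[0-2] = +3740.2449 N (tension)
  F[1-2] = +1206.8710 N (tension)
  F[1-3] = -993.9038 N (compression)
  F[2-3] = +1051.5918 N (tension)
  F[2-4] = +416.5007 N (tension)
  F[3-4] = -1007.1073 N (compression)
  Rx@0 = -3244.9900 N
  Ry@0 = +1061.7727 N
  Ry@4 = +916.9473 N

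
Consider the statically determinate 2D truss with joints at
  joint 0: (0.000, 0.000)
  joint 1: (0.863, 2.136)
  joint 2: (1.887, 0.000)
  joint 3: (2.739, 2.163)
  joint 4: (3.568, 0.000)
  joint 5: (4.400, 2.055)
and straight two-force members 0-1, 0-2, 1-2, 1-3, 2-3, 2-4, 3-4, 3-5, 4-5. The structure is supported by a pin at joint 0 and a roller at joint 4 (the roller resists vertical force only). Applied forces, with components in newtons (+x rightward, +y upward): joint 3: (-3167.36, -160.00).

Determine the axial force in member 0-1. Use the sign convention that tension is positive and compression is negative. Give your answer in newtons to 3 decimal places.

-2111.014

N=6 nodes, M=9 members, R=3 reactions → 2N=12, M+R=12
member 0 (0-1): L=2.3038, (cx,cy)=(0.3746,0.9272)
member 1 (0-2): L=1.8870, (cx,cy)=(1.0000,0.0000)
member 2 (1-2): L=2.3688, (cx,cy)=(0.4323,-0.9017)
member 3 (1-3): L=1.8762, (cx,cy)=(0.9999,0.0144)
member 4 (2-3): L=2.3248, (cx,cy)=(0.3665,0.9304)
member 5 (2-4): L=1.6810, (cx,cy)=(1.0000,0.0000)
member 6 (3-4): L=2.3164, (cx,cy)=(0.3579,-0.9338)
member 7 (3-5): L=1.6645, (cx,cy)=(0.9979,-0.0649)
member 8 (4-5): L=2.2170, (cx,cy)=(0.3753,0.9269)
solve A·x = −loads:
  F[0-1] = -2111.0140 N (compression)
  F[0-2] = -2376.5602 N (compression)
  F[1-2] = +2143.1852 N (tension)
  F[1-3] = -1717.4591 N (compression)
  F[2-3] = -2077.1037 N (compression)
  F[2-4] = -688.8396 N (compression)
  F[3-4] = +1924.7807 N (tension)
  F[3-5] = +0.0000 N (tension)
  F[4-5] = -0.0000 N (compression)
  Rx@0 = +3167.3600 N
  Ry@0 = +1957.2981 N
  Ry@4 = -1797.2981 N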